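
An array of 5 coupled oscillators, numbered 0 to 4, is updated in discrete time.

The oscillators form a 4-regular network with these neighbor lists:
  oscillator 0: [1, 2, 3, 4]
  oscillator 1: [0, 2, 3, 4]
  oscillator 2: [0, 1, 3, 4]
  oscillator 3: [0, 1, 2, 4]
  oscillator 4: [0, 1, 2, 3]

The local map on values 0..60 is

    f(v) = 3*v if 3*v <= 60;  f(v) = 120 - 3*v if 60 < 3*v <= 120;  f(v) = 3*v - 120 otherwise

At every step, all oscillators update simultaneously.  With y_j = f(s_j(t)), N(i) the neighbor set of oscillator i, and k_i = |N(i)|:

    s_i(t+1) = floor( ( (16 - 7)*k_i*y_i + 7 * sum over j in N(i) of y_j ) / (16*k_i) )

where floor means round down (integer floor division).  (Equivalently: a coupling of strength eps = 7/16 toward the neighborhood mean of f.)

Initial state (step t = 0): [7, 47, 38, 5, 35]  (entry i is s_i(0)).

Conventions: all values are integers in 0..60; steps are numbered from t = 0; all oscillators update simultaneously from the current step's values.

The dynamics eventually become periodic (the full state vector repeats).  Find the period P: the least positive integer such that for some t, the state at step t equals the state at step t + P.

Simulating step by step:
t=0: [7, 47, 38, 5, 35]
t=1: [18, 18, 11, 15, 15]
t=2: [49, 49, 40, 45, 45]
t=3: [21, 21, 9, 15, 15]
t=4: [51, 51, 37, 45, 45]
t=5: [26, 26, 15, 18, 18]
t=6: [44, 44, 46, 50, 50]
t=7: [16, 16, 19, 24, 24]
t=8: [48, 48, 53, 48, 48]
t=9: [25, 25, 32, 25, 25]
t=10: [42, 42, 33, 42, 42]
t=11: [7, 7, 14, 7, 7]
t=12: [23, 23, 32, 23, 23]
t=13: [48, 48, 35, 48, 48]
t=14: [23, 23, 18, 23, 23]
t=15: [51, 51, 52, 51, 51]
t=16: [33, 33, 34, 33, 33]
t=17: [20, 20, 19, 20, 20]
t=18: [59, 59, 58, 59, 59]
t=19: [56, 56, 55, 56, 56]
t=20: [47, 47, 46, 47, 47]
t=21: [20, 20, 19, 20, 20]

Answer: 4
Key observation: The state at step 17, [20, 20, 19, 20, 20], reappears at step 21 — and no state repeats earlier — so the cycle the system enters has period 4.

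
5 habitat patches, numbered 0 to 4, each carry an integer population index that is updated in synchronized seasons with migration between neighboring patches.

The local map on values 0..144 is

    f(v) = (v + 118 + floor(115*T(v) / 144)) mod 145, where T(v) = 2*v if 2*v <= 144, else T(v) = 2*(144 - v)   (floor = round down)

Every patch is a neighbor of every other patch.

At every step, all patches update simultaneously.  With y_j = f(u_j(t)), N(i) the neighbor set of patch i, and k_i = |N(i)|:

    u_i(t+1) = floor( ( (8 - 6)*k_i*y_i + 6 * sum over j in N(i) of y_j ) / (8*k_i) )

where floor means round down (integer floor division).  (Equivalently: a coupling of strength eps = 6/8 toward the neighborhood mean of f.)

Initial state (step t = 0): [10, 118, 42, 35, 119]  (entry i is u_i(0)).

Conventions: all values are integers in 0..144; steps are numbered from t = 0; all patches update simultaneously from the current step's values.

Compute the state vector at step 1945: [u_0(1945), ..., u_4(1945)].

Answer: [127, 127, 127, 127, 127]
Key observation: The state at step 8, [127, 127, 127, 127, 127], reappears at step 9: the system is in a cycle of period 1 from step 8 on.  Therefore the state at step 1945 equals the state at step 8 + ((1945 - 8) mod 1) = 8, which is [127, 127, 127, 127, 127].

Derivation:
t=0: [10, 118, 42, 35, 119]
t=1: [112, 111, 108, 107, 111]
t=2: [136, 136, 137, 137, 136]
t=3: [121, 121, 121, 121, 121]
t=4: [130, 130, 130, 130, 130]
t=5: [125, 125, 125, 125, 125]
t=6: [128, 128, 128, 128, 128]
t=7: [126, 126, 126, 126, 126]
t=8: [127, 127, 127, 127, 127]
t=9: [127, 127, 127, 127, 127]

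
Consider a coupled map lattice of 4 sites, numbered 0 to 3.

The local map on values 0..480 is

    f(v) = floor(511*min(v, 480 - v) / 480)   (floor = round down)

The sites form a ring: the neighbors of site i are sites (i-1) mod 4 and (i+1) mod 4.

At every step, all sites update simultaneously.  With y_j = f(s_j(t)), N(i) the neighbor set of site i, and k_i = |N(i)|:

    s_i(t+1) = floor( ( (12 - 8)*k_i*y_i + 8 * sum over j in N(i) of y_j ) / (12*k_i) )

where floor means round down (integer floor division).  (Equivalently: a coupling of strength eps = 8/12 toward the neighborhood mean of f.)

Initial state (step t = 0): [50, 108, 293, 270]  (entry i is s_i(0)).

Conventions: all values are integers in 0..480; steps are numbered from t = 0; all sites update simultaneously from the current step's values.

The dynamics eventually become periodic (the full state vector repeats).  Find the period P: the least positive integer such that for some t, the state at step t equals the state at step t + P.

Answer: 4
Key observation: The state at step 18, [254, 254, 254, 254], reappears at step 22 — and no state repeats earlier — so the cycle the system enters has period 4.

Derivation:
t=0: [50, 108, 293, 270]
t=1: [130, 122, 178, 158]
t=2: [145, 152, 162, 165]
t=3: [163, 162, 169, 167]
t=4: [174, 174, 176, 176]
t=5: [185, 185, 186, 186]
t=6: [196, 196, 197, 197]
t=7: [208, 208, 208, 208]
t=8: [221, 221, 221, 221]
t=9: [235, 235, 235, 235]
t=10: [250, 250, 250, 250]
t=11: [244, 244, 244, 244]
t=12: [251, 251, 251, 251]
t=13: [243, 243, 243, 243]
t=14: [252, 252, 252, 252]
t=15: [242, 242, 242, 242]
t=16: [253, 253, 253, 253]
t=17: [241, 241, 241, 241]
t=18: [254, 254, 254, 254]
t=19: [240, 240, 240, 240]
t=20: [255, 255, 255, 255]
t=21: [239, 239, 239, 239]
t=22: [254, 254, 254, 254]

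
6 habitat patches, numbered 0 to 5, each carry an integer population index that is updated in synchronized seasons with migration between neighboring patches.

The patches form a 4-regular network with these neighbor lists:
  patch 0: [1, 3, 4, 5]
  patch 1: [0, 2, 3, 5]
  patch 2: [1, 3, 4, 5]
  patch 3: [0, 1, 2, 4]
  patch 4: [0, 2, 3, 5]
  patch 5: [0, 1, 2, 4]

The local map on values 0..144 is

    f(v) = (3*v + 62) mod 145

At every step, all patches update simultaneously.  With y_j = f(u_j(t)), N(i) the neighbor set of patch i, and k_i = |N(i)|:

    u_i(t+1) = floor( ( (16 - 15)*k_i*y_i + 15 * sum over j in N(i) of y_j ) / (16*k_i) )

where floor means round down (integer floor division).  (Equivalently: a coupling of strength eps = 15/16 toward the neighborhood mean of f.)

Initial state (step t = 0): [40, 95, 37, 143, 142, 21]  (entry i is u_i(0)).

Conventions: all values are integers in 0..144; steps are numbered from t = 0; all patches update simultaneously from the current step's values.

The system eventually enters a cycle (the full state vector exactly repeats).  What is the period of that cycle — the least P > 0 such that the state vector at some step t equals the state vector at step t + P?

Answer: 18
Key observation: The state at step 57, [89, 50, 89, 83, 50, 83], reappears at step 75 — and no state repeats earlier — so the cycle the system enters has period 18.

Derivation:
t=0: [40, 95, 37, 143, 142, 21]
t=1: [70, 61, 69, 44, 60, 48]
t=2: [79, 90, 79, 108, 90, 108]
t=3: [65, 51, 65, 29, 51, 29]
t=4: [41, 58, 41, 85, 58, 85]
t=5: [57, 37, 57, 63, 37, 63]
t=6: [68, 92, 68, 61, 92, 61]
t=7: [76, 106, 76, 85, 106, 85]
t=8: [54, 18, 54, 43, 18, 43]
t=9: [80, 65, 80, 94, 65, 94]
t=10: [78, 37, 78, 61, 37, 61]
t=11: [60, 51, 60, 22, 51, 22]
t=12: [98, 109, 98, 86, 109, 86]
t=13: [64, 51, 64, 79, 51, 79]
t=14: [43, 59, 43, 84, 59, 84]
t=15: [58, 38, 58, 67, 38, 67]
t=16: [75, 99, 75, 64, 99, 64]
t=17: [92, 121, 92, 105, 121, 105]
t=18: [107, 71, 107, 91, 71, 91]
t=19: [87, 72, 87, 107, 72, 107]
t=20: [108, 67, 108, 83, 67, 83]
t=21: [71, 62, 71, 101, 62, 101]
t=22: [91, 102, 91, 113, 102, 113]
t=23: [91, 78, 91, 64, 78, 64]
t=24: [56, 72, 56, 30, 72, 30]
t=25: [70, 51, 70, 102, 51, 102]
t=26: [77, 100, 77, 97, 100, 97]
t=27: [63, 35, 63, 39, 35, 39]
t=28: [32, 67, 32, 62, 67, 62]
t=29: [104, 61, 104, 67, 61, 67]
t=30: [107, 100, 107, 93, 100, 93]
t=31: [63, 72, 63, 80, 72, 80]
t=32: [74, 63, 74, 112, 63, 112]
t=33: [109, 122, 109, 121, 122, 121]
t=34: [134, 118, 134, 119, 118, 119]
t=35: [121, 81, 121, 80, 81, 80]
t=36: [21, 69, 21, 71, 69, 71]
t=37: [126, 127, 126, 124, 127, 124]
t=38: [71, 70, 71, 15, 70, 15]
t=39: [117, 119, 117, 127, 119, 127]
t=40: [71, 69, 71, 118, 69, 118]
t=41: [125, 127, 125, 126, 127, 126]
t=42: [6, 3, 6, 5, 3, 5]
t=43: [74, 78, 74, 75, 78, 75]
t=44: [78, 132, 78, 76, 132, 76]
t=45: [11, 4, 11, 13, 4, 13]
t=46: [87, 96, 87, 85, 96, 85]
t=47: [42, 31, 42, 45, 31, 45]
t=48: [31, 45, 31, 28, 45, 28]
t=49: [25, 8, 25, 29, 8, 29]
t=50: [50, 71, 50, 104, 71, 104]
t=51: [104, 78, 104, 97, 78, 97]
t=52: [37, 69, 37, 46, 69, 46]
t=53: [85, 46, 85, 74, 46, 74]
t=54: [92, 81, 92, 47, 81, 47]
t=55: [37, 50, 37, 33, 50, 33]
t=56: [40, 24, 40, 45, 24, 45]
t=57: [89, 50, 89, 83, 50, 83]
t=58: [43, 32, 43, 51, 32, 51]
t=59: [41, 55, 41, 32, 55, 32]
t=60: [47, 29, 47, 58, 29, 58]
t=61: [48, 70, 48, 34, 70, 34]
t=62: [72, 45, 72, 89, 45, 89]
t=63: [50, 83, 50, 89, 83, 89]
t=64: [32, 51, 32, 43, 51, 43]
t=65: [55, 32, 55, 41, 32, 41]
t=66: [29, 58, 29, 47, 58, 47]
t=67: [70, 34, 70, 48, 34, 48]
t=68: [45, 89, 45, 72, 89, 72]
t=69: [83, 89, 83, 50, 89, 50]
t=70: [51, 43, 51, 32, 43, 32]
t=71: [32, 41, 32, 55, 41, 55]
t=72: [58, 47, 58, 29, 47, 29]
t=73: [34, 48, 34, 70, 48, 70]
t=74: [89, 72, 89, 45, 72, 45]
t=75: [89, 50, 89, 83, 50, 83]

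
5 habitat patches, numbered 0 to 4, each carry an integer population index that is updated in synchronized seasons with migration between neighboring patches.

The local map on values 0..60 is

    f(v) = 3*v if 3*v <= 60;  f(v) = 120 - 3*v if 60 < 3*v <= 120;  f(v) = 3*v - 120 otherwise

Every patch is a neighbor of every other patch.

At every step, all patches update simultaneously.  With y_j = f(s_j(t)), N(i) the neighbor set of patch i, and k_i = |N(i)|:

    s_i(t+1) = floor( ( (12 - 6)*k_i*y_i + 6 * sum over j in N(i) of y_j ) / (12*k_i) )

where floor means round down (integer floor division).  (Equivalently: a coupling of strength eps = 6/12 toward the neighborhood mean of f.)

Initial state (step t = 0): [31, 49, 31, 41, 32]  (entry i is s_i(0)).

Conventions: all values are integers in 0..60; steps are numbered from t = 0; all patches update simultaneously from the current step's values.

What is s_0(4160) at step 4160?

Simulating step by step:
t=0: [31, 49, 31, 41, 32]
t=1: [23, 23, 23, 14, 22]
t=2: [50, 50, 50, 46, 51]
t=3: [28, 28, 28, 24, 30]
t=4: [36, 36, 36, 41, 34]
t=5: [11, 11, 11, 8, 13]
t=6: [32, 32, 32, 29, 34]
t=7: [24, 24, 24, 27, 22]
t=8: [47, 47, 47, 44, 49]
t=9: [20, 20, 20, 17, 22]
t=10: [58, 58, 58, 54, 55]
t=11: [51, 51, 51, 46, 48]
t=12: [30, 30, 30, 24, 26]
t=13: [33, 33, 33, 40, 38]
t=14: [16, 16, 16, 8, 10]
t=15: [42, 42, 42, 33, 36]
t=16: [8, 8, 8, 14, 10]
t=17: [27, 27, 27, 33, 29]
t=18: [36, 36, 36, 29, 33]
t=19: [15, 15, 15, 23, 19]
t=20: [47, 47, 47, 49, 51]
t=21: [23, 23, 23, 25, 27]
t=22: [48, 48, 48, 46, 44]
t=23: [21, 21, 21, 19, 17]
t=24: [56, 56, 56, 56, 54]
t=25: [47, 47, 47, 47, 45]
t=26: [20, 20, 20, 20, 18]
t=27: [59, 59, 59, 59, 57]
t=28: [56, 56, 56, 56, 54]

Answer: s_0(4160) = 56
Key observation: The state at step 24, [56, 56, 56, 56, 54], reappears at step 28: the system is in a cycle of period 4 from step 24 on.  Therefore the state at step 4160 equals the state at step 24 + ((4160 - 24) mod 4) = 24, which is [56, 56, 56, 56, 54].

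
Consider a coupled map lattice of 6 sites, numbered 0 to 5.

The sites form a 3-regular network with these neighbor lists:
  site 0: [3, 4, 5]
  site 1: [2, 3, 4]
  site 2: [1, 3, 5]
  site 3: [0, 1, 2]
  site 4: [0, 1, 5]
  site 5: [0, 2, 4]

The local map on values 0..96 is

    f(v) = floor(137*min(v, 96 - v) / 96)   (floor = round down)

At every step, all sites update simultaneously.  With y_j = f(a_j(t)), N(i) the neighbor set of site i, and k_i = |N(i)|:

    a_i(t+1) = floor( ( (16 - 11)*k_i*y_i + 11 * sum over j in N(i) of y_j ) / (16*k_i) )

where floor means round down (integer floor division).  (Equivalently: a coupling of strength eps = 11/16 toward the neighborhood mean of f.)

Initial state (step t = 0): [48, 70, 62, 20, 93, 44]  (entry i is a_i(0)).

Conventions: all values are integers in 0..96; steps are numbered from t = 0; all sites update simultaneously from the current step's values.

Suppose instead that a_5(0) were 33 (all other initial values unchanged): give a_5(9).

Simulating step by step:
t=0: [48, 70, 62, 20, 93, 33]
t=1: [39, 29, 40, 43, 36, 42]
t=2: [56, 51, 54, 54, 51, 55]
t=3: [59, 61, 59, 59, 61, 59]
t=4: [51, 50, 51, 51, 50, 51]
t=5: [64, 64, 64, 64, 64, 64]
t=6: [45, 45, 45, 45, 45, 45]
t=7: [64, 64, 64, 64, 64, 64]
t=8: [45, 45, 45, 45, 45, 45]
t=9: [64, 64, 64, 64, 64, 64]

Answer: a_5(9) = 64
Key observation: This trace re-runs the system from the modified initial state.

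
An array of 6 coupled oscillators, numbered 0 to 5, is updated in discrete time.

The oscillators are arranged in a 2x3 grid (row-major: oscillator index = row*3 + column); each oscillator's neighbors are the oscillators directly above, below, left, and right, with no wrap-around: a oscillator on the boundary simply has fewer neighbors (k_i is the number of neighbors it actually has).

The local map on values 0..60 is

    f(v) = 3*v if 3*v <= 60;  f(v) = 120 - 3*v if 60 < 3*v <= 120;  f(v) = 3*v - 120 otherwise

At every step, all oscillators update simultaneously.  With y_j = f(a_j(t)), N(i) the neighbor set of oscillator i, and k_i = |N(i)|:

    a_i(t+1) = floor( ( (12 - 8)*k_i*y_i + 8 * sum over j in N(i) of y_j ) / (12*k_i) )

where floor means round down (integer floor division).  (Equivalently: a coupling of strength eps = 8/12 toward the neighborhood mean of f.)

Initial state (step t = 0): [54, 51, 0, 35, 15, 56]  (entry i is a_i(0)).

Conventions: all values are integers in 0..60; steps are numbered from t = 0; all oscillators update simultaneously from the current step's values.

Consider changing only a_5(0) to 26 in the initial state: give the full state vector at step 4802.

Simulating step by step:
t=0: [54, 51, 0, 35, 15, 26]
t=1: [30, 30, 25, 34, 35, 29]
t=2: [26, 30, 36, 21, 23, 31]
t=3: [43, 33, 23, 50, 42, 30]
t=4: [20, 21, 34, 15, 20, 29]
t=5: [54, 49, 36, 55, 50, 37]
t=6: [38, 27, 16, 39, 28, 17]
t=7: [16, 33, 46, 15, 32, 45]
t=8: [38, 27, 18, 39, 26, 19]
t=9: [16, 35, 50, 17, 36, 51]
t=10: [38, 25, 26, 37, 26, 25]
t=11: [20, 35, 44, 19, 36, 43]
t=12: [44, 23, 12, 43, 22, 11]
t=13: [24, 39, 40, 25, 38, 41]
t=14: [32, 13, 2, 33, 13, 3]
t=15: [28, 28, 18, 28, 28, 18]
t=16: [36, 40, 48, 36, 40, 48]
t=17: [8, 8, 16, 8, 8, 16]
t=18: [24, 29, 40, 24, 29, 40]
t=19: [43, 29, 11, 43, 29, 11]
t=20: [17, 27, 33, 17, 27, 33]
t=21: [47, 37, 27, 47, 37, 27]
t=22: [17, 18, 29, 17, 18, 29]
t=23: [52, 48, 40, 52, 48, 40]
t=24: [32, 21, 8, 32, 21, 8]
t=25: [35, 42, 35, 35, 42, 35]
t=26: [12, 10, 12, 12, 10, 12]
t=27: [34, 32, 34, 34, 32, 34]
t=28: [20, 21, 20, 20, 21, 20]
t=29: [59, 58, 59, 59, 58, 59]
t=30: [56, 55, 56, 56, 55, 56]
t=31: [47, 46, 47, 47, 46, 47]
t=32: [20, 19, 20, 20, 19, 20]
t=33: [59, 58, 59, 59, 58, 59]

Answer: [56, 55, 56, 56, 55, 56]
Key observation: The state at step 29, [59, 58, 59, 59, 58, 59], reappears at step 33: the system is in a cycle of period 4 from step 29 on.  Therefore the state at step 4802 equals the state at step 29 + ((4802 - 29) mod 4) = 30, which is [56, 55, 56, 56, 55, 56].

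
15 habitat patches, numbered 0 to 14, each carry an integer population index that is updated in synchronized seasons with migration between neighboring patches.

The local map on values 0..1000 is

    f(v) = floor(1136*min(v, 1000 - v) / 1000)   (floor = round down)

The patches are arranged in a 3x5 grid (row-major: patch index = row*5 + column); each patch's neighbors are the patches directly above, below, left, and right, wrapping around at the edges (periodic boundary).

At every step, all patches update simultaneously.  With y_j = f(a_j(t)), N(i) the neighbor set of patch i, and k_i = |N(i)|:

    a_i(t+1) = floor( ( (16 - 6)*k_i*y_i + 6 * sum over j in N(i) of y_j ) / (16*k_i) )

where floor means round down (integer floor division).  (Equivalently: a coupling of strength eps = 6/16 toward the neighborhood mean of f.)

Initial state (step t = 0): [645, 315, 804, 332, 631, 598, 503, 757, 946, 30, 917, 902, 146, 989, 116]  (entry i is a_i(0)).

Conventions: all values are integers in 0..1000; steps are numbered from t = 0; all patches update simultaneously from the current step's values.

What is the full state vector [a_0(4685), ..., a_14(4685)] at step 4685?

Answer: [497, 497, 497, 497, 497, 497, 497, 497, 497, 497, 497, 497, 497, 497, 497]
Key observation: The state at step 32, [562, 562, 562, 562, 562, 562, 562, 562, 562, 562, 562, 562, 562, 562, 562], reappears at step 36: the system is in a cycle of period 4 from step 32 on.  Therefore the state at step 4685 equals the state at step 32 + ((4685 - 32) mod 4) = 33, which is [497, 497, 497, 497, 497, 497, 497, 497, 497, 497, 497, 497, 497, 497, 497].

Derivation:
t=0: [645, 315, 804, 332, 631, 598, 503, 757, 946, 30, 917, 902, 146, 989, 116]
t=1: [376, 345, 248, 302, 350, 387, 465, 267, 103, 121, 161, 180, 161, 76, 134]
t=2: [398, 379, 289, 296, 347, 393, 455, 293, 154, 189, 228, 247, 195, 128, 170]
t=3: [425, 416, 328, 307, 358, 413, 462, 323, 205, 246, 290, 308, 239, 177, 215]
t=4: [458, 456, 369, 331, 380, 444, 482, 359, 256, 301, 350, 367, 290, 228, 266]
t=5: [498, 502, 414, 366, 413, 484, 514, 402, 310, 356, 411, 427, 346, 283, 322]
t=6: [545, 547, 465, 410, 457, 529, 537, 450, 369, 415, 475, 488, 408, 343, 383]
t=7: [520, 520, 513, 464, 501, 526, 526, 500, 434, 473, 528, 537, 475, 410, 451]
t=8: [545, 543, 549, 524, 552, 538, 540, 554, 504, 533, 533, 530, 534, 484, 517]
t=9: [517, 519, 516, 537, 517, 524, 521, 515, 551, 532, 530, 530, 527, 547, 540]
t=10: [545, 545, 545, 526, 541, 539, 543, 544, 517, 530, 534, 535, 536, 517, 525]
t=11: [518, 517, 519, 536, 524, 523, 519, 521, 542, 532, 528, 526, 527, 544, 536]
t=12: [544, 546, 543, 528, 537, 540, 544, 541, 523, 531, 536, 539, 536, 521, 528]
t=13: [519, 516, 521, 534, 527, 522, 518, 522, 538, 531, 526, 522, 526, 540, 534]
t=14: [544, 547, 542, 530, 535, 542, 546, 541, 526, 532, 538, 543, 538, 525, 530]
t=15: [519, 515, 521, 532, 528, 520, 516, 522, 535, 530, 523, 519, 524, 536, 532]
t=16: [544, 548, 542, 532, 535, 543, 547, 541, 530, 533, 541, 545, 540, 529, 532]
t=17: [518, 514, 520, 530, 527, 519, 515, 521, 531, 529, 521, 516, 522, 532, 530]
t=18: [546, 550, 544, 534, 537, 545, 549, 543, 533, 535, 543, 548, 542, 532, 534]
t=19: [516, 512, 518, 527, 525, 516, 513, 519, 528, 526, 518, 513, 520, 529, 527]
t=20: [548, 552, 546, 537, 539, 548, 552, 545, 537, 538, 547, 551, 545, 536, 538]
t=21: [513, 509, 515, 524, 522, 513, 509, 516, 524, 522, 514, 510, 516, 525, 523]
t=22: [552, 555, 549, 541, 543, 552, 555, 549, 541, 543, 551, 555, 548, 540, 542]
t=23: [508, 505, 512, 520, 518, 508, 505, 512, 520, 518, 510, 506, 512, 520, 519]
t=24: [557, 560, 553, 546, 547, 557, 560, 553, 546, 547, 555, 560, 553, 545, 547]
t=25: [503, 500, 507, 514, 513, 503, 500, 507, 514, 513, 504, 500, 507, 514, 513]
t=26: [563, 566, 560, 552, 553, 563, 566, 560, 552, 553, 562, 566, 560, 552, 553]
t=27: [496, 493, 499, 507, 506, 496, 493, 499, 507, 506, 497, 493, 499, 507, 506]
t=28: [562, 560, 564, 560, 561, 562, 560, 564, 560, 561, 563, 560, 564, 560, 561]
t=29: [497, 498, 495, 498, 498, 497, 498, 495, 498, 498, 496, 498, 495, 498, 497]
t=30: [564, 564, 562, 564, 564, 564, 564, 562, 564, 564, 563, 564, 562, 564, 564]
t=31: [495, 495, 496, 495, 495, 495, 495, 496, 495, 495, 495, 495, 496, 495, 495]
t=32: [562, 562, 562, 562, 562, 562, 562, 562, 562, 562, 562, 562, 562, 562, 562]
t=33: [497, 497, 497, 497, 497, 497, 497, 497, 497, 497, 497, 497, 497, 497, 497]
t=34: [564, 564, 564, 564, 564, 564, 564, 564, 564, 564, 564, 564, 564, 564, 564]
t=35: [495, 495, 495, 495, 495, 495, 495, 495, 495, 495, 495, 495, 495, 495, 495]
t=36: [562, 562, 562, 562, 562, 562, 562, 562, 562, 562, 562, 562, 562, 562, 562]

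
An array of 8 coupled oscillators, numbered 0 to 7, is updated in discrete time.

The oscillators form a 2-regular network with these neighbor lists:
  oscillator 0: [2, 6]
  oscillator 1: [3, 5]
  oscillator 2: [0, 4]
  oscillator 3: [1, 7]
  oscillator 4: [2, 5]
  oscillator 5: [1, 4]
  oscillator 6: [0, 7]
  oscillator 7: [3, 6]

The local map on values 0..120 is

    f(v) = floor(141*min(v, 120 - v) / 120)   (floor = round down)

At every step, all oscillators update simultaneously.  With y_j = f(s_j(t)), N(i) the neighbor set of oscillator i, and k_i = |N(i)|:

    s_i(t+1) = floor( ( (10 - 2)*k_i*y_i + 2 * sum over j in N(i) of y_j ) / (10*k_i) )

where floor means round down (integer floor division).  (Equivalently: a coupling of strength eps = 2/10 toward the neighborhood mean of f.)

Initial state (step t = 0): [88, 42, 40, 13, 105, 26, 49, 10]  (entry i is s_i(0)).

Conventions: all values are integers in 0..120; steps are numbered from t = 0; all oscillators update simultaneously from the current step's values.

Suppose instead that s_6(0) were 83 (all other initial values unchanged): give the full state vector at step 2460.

Simulating step by step:
t=0: [88, 42, 40, 13, 105, 26, 83, 10]
t=1: [38, 43, 43, 18, 21, 30, 39, 14]
t=2: [44, 45, 46, 23, 27, 35, 42, 19]
t=3: [51, 48, 51, 29, 34, 41, 46, 25]
t=4: [58, 53, 57, 35, 41, 47, 52, 32]
t=5: [67, 59, 64, 42, 50, 55, 59, 39]
t=6: [63, 66, 64, 50, 59, 63, 65, 47]
t=7: [65, 62, 65, 58, 68, 66, 63, 56]
t=8: [64, 67, 63, 67, 61, 63, 65, 65]
t=9: [65, 62, 66, 62, 68, 65, 64, 63]
t=10: [64, 67, 62, 67, 61, 64, 65, 66]
t=11: [65, 62, 67, 62, 68, 65, 64, 63]
t=12: [63, 67, 62, 67, 61, 64, 65, 66]
t=13: [66, 62, 67, 62, 68, 65, 64, 63]
t=14: [63, 67, 62, 67, 61, 64, 64, 66]
t=15: [66, 62, 67, 62, 68, 65, 64, 63]

Answer: [63, 67, 62, 67, 61, 64, 64, 66]
Key observation: The state at step 13, [66, 62, 67, 62, 68, 65, 64, 63], reappears at step 15: the system is in a cycle of period 2 from step 13 on.  Therefore the state at step 2460 equals the state at step 13 + ((2460 - 13) mod 2) = 14, which is [63, 67, 62, 67, 61, 64, 64, 66].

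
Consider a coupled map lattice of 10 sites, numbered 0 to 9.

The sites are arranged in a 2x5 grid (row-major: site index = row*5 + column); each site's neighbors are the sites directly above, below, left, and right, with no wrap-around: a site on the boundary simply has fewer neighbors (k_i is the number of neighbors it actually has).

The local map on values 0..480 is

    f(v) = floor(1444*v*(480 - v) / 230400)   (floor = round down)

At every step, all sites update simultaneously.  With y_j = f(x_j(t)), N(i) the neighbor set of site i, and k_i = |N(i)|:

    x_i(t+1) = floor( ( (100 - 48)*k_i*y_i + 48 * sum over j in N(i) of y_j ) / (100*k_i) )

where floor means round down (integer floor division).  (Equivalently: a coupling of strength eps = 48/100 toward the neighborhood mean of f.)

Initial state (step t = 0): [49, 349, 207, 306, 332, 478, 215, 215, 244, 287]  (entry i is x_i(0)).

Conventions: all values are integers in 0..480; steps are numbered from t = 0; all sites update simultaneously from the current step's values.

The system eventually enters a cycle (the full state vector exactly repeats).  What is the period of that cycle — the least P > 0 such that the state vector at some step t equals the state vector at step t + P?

Simulating step by step:
t=0: [49, 349, 207, 306, 332, 478, 215, 215, 244, 287]
t=1: [138, 283, 340, 336, 322, 119, 289, 357, 353, 340]
t=2: [301, 331, 303, 300, 309, 293, 322, 290, 285, 298]
t=3: [331, 319, 333, 338, 334, 335, 324, 339, 344, 339]
t=4: [310, 315, 306, 300, 302, 308, 312, 301, 296, 299]
t=5: [329, 327, 333, 337, 337, 330, 329, 335, 339, 338]
t=6: [311, 311, 306, 302, 301, 310, 310, 304, 300, 300]
t=7: [329, 329, 333, 336, 337, 329, 330, 334, 337, 337]
t=8: [311, 310, 306, 303, 302, 310, 309, 305, 302, 302]
t=9: [329, 330, 333, 335, 336, 330, 331, 333, 335, 336]
t=10: [310, 309, 306, 304, 303, 310, 308, 306, 304, 303]
t=11: [330, 331, 333, 334, 335, 330, 331, 333, 334, 335]
t=12: [309, 308, 306, 305, 304, 309, 308, 306, 305, 304]
t=13: [331, 332, 333, 334, 334, 331, 332, 333, 334, 334]
t=14: [308, 307, 306, 305, 305, 308, 307, 306, 305, 305]
t=15: [332, 332, 333, 333, 334, 332, 332, 333, 333, 334]
t=16: [307, 306, 306, 305, 305, 307, 306, 306, 305, 305]
t=17: [332, 332, 333, 333, 334, 332, 332, 333, 333, 334]

Answer: 2
Key observation: The state at step 15, [332, 332, 333, 333, 334, 332, 332, 333, 333, 334], reappears at step 17 — and no state repeats earlier — so the cycle the system enters has period 2.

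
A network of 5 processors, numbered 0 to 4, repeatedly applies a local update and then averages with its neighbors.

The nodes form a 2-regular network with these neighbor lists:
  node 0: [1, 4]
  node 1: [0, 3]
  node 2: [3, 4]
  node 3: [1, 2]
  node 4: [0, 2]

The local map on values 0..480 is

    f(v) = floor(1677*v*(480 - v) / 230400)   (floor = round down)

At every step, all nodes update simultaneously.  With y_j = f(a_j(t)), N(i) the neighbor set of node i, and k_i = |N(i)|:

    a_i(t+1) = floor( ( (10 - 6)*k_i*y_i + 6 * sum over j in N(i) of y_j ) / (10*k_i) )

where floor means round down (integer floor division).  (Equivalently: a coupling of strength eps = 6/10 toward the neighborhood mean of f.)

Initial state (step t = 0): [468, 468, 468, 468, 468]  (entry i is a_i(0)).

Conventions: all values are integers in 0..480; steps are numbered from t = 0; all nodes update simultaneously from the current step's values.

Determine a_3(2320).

Simulating step by step:
t=0: [468, 468, 468, 468, 468]
t=1: [40, 40, 40, 40, 40]
t=2: [128, 128, 128, 128, 128]
t=3: [327, 327, 327, 327, 327]
t=4: [364, 364, 364, 364, 364]
t=5: [307, 307, 307, 307, 307]
t=6: [386, 386, 386, 386, 386]
t=7: [264, 264, 264, 264, 264]
t=8: [415, 415, 415, 415, 415]
t=9: [196, 196, 196, 196, 196]
t=10: [405, 405, 405, 405, 405]
t=11: [221, 221, 221, 221, 221]
t=12: [416, 416, 416, 416, 416]
t=13: [193, 193, 193, 193, 193]
t=14: [403, 403, 403, 403, 403]
t=15: [225, 225, 225, 225, 225]
t=16: [417, 417, 417, 417, 417]
t=17: [191, 191, 191, 191, 191]
t=18: [401, 401, 401, 401, 401]
t=19: [230, 230, 230, 230, 230]
t=20: [418, 418, 418, 418, 418]
t=21: [188, 188, 188, 188, 188]
t=22: [399, 399, 399, 399, 399]
t=23: [235, 235, 235, 235, 235]
t=24: [419, 419, 419, 419, 419]
t=25: [186, 186, 186, 186, 186]
t=26: [398, 398, 398, 398, 398]
t=27: [237, 237, 237, 237, 237]
t=28: [419, 419, 419, 419, 419]

Answer: a_3(2320) = 419
Key observation: The state at step 24, [419, 419, 419, 419, 419], reappears at step 28: the system is in a cycle of period 4 from step 24 on.  Therefore the state at step 2320 equals the state at step 24 + ((2320 - 24) mod 4) = 24, which is [419, 419, 419, 419, 419].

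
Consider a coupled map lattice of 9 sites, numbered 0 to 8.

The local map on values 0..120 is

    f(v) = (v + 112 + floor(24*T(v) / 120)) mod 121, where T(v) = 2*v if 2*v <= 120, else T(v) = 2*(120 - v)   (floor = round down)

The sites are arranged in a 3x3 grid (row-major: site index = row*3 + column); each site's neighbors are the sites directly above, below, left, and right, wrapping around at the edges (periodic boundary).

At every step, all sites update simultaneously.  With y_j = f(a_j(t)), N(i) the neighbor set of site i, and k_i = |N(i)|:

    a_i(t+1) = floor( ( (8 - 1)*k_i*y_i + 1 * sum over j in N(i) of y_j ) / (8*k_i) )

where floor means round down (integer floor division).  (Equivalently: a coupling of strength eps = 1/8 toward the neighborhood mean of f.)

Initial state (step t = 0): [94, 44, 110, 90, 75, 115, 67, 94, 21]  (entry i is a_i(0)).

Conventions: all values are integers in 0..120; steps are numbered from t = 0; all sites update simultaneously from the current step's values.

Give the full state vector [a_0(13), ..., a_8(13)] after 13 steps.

Answer: [96, 96, 96, 96, 96, 96, 96, 96, 96]

Derivation:
t=0: [94, 44, 110, 90, 75, 115, 67, 94, 21]
t=1: [93, 57, 100, 92, 84, 103, 78, 90, 29]
t=2: [93, 72, 95, 93, 89, 97, 84, 89, 38]
t=3: [93, 83, 93, 93, 91, 95, 88, 90, 50]
t=4: [93, 88, 92, 93, 92, 94, 90, 91, 65]
t=5: [93, 91, 93, 94, 93, 94, 92, 92, 79]
t=6: [94, 93, 93, 94, 94, 94, 93, 93, 87]
t=7: [94, 94, 93, 94, 94, 94, 93, 93, 91]
t=8: [94, 94, 94, 94, 94, 94, 94, 94, 93]
t=9: [95, 95, 94, 95, 95, 94, 94, 94, 94]
t=10: [95, 95, 95, 95, 95, 95, 95, 95, 95]
t=11: [96, 96, 96, 96, 96, 96, 96, 96, 96]
t=12: [96, 96, 96, 96, 96, 96, 96, 96, 96]
t=13: [96, 96, 96, 96, 96, 96, 96, 96, 96]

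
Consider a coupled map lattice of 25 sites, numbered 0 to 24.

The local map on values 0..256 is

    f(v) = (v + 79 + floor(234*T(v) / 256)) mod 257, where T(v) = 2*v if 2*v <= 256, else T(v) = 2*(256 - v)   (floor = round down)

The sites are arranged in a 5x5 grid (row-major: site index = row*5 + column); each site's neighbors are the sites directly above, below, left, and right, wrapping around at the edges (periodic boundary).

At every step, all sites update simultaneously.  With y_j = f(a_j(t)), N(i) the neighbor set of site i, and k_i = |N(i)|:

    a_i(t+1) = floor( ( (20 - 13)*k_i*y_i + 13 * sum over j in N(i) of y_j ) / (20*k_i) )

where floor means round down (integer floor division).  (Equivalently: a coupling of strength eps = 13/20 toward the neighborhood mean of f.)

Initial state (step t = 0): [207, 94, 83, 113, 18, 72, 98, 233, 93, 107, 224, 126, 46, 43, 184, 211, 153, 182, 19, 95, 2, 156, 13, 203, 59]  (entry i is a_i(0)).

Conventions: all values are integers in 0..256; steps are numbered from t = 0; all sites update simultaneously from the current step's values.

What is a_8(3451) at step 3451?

Answer: a_8(3451) = 158
Key observation: The state at step 10, [159, 159, 159, 159, 159, 159, 159, 159, 159, 159, 159, 159, 159, 159, 159, 159, 159, 159, 159, 159, 159, 159, 159, 159, 159], reappears at step 12: the system is in a cycle of period 2 from step 10 on.  Therefore the state at step 3451 equals the state at step 10 + ((3451 - 10) mod 2) = 11, which is [158, 158, 158, 158, 158, 158, 158, 158, 158, 158, 158, 158, 158, 158, 158, 158, 158, 158, 158, 158, 158, 158, 158, 158, 158].

Derivation:
t=0: [207, 94, 83, 113, 18, 72, 98, 233, 93, 107, 224, 126, 46, 43, 184, 211, 153, 182, 19, 95, 2, 156, 13, 203, 59]
t=1: [94, 100, 91, 112, 147, 81, 97, 106, 121, 104, 110, 155, 172, 161, 132, 111, 153, 149, 135, 133, 133, 128, 117, 145, 154]
t=2: [112, 108, 111, 142, 140, 88, 104, 121, 143, 132, 132, 143, 149, 163, 157, 153, 162, 162, 171, 169, 154, 161, 150, 161, 169]
t=3: [134, 133, 149, 163, 164, 124, 127, 152, 168, 156, 154, 160, 162, 158, 163, 162, 159, 157, 151, 153, 155, 153, 155, 157, 156]
t=4: [170, 174, 165, 156, 160, 171, 172, 163, 156, 158, 160, 161, 158, 157, 158, 158, 158, 159, 161, 160, 163, 164, 161, 159, 159]
t=5: [150, 148, 153, 158, 156, 151, 149, 154, 158, 157, 156, 155, 157, 158, 158, 157, 157, 157, 157, 157, 155, 153, 155, 157, 157]
t=6: [163, 165, 162, 159, 160, 163, 164, 161, 159, 159, 160, 161, 159, 159, 159, 159, 159, 159, 159, 159, 161, 162, 161, 159, 159]
t=7: [155, 154, 155, 157, 157, 155, 154, 156, 157, 157, 156, 156, 157, 158, 157, 157, 157, 157, 158, 158, 156, 155, 156, 157, 157]
t=8: [160, 161, 160, 159, 159, 160, 161, 160, 159, 159, 159, 160, 159, 159, 159, 159, 159, 159, 159, 159, 160, 160, 160, 159, 159]
t=9: [157, 156, 157, 157, 157, 157, 156, 157, 157, 157, 157, 157, 157, 158, 158, 157, 157, 157, 158, 158, 157, 157, 157, 157, 157]
t=10: [159, 159, 159, 159, 159, 159, 159, 159, 159, 159, 159, 159, 159, 159, 159, 159, 159, 159, 159, 159, 159, 159, 159, 159, 159]
t=11: [158, 158, 158, 158, 158, 158, 158, 158, 158, 158, 158, 158, 158, 158, 158, 158, 158, 158, 158, 158, 158, 158, 158, 158, 158]
t=12: [159, 159, 159, 159, 159, 159, 159, 159, 159, 159, 159, 159, 159, 159, 159, 159, 159, 159, 159, 159, 159, 159, 159, 159, 159]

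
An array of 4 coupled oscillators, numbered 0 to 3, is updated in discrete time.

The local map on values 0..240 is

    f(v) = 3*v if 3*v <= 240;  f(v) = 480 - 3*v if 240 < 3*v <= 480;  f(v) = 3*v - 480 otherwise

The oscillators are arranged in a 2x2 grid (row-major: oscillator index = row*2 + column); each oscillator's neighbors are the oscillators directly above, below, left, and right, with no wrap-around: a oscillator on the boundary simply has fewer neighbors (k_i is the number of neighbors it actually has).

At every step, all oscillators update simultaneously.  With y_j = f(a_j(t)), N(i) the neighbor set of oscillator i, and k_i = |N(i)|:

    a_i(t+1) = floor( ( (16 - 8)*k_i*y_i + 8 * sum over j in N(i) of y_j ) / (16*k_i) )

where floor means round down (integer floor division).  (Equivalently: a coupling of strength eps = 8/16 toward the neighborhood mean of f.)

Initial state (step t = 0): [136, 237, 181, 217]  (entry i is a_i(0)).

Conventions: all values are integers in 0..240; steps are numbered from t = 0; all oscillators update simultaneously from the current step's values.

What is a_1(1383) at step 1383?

Simulating step by step:
t=0: [136, 237, 181, 217]
t=1: [109, 176, 92, 159]
t=2: [139, 63, 141, 64]
t=3: [93, 158, 92, 157]
t=4: [153, 55, 154, 57]
t=5: [56, 130, 57, 131]
t=6: [149, 108, 149, 108]
t=7: [63, 125, 63, 125]
t=8: [168, 126, 168, 126]
t=9: [43, 82, 43, 82]
t=10: [155, 207, 155, 207]
t=11: [46, 109, 46, 109]
t=12: [141, 149, 141, 149]
t=13: [51, 39, 51, 39]
t=14: [144, 126, 144, 126]
t=15: [61, 88, 61, 88]
t=16: [191, 207, 191, 207]
t=17: [105, 129, 105, 129]
t=18: [147, 111, 147, 111]
t=19: [66, 120, 66, 120]
t=20: [178, 139, 178, 139]
t=21: [56, 60, 56, 60]
t=22: [171, 177, 171, 177]
t=23: [37, 46, 37, 46]
t=24: [117, 131, 117, 131]
t=25: [118, 97, 118, 97]
t=26: [141, 173, 141, 173]
t=27: [52, 43, 52, 43]
t=28: [149, 135, 149, 135]
t=29: [43, 64, 43, 64]
t=30: [144, 176, 144, 176]
t=31: [48, 48, 48, 48]
t=32: [144, 144, 144, 144]
t=33: [48, 48, 48, 48]

Answer: a_1(1383) = 48
Key observation: The state at step 31, [48, 48, 48, 48], reappears at step 33: the system is in a cycle of period 2 from step 31 on.  Therefore the state at step 1383 equals the state at step 31 + ((1383 - 31) mod 2) = 31, which is [48, 48, 48, 48].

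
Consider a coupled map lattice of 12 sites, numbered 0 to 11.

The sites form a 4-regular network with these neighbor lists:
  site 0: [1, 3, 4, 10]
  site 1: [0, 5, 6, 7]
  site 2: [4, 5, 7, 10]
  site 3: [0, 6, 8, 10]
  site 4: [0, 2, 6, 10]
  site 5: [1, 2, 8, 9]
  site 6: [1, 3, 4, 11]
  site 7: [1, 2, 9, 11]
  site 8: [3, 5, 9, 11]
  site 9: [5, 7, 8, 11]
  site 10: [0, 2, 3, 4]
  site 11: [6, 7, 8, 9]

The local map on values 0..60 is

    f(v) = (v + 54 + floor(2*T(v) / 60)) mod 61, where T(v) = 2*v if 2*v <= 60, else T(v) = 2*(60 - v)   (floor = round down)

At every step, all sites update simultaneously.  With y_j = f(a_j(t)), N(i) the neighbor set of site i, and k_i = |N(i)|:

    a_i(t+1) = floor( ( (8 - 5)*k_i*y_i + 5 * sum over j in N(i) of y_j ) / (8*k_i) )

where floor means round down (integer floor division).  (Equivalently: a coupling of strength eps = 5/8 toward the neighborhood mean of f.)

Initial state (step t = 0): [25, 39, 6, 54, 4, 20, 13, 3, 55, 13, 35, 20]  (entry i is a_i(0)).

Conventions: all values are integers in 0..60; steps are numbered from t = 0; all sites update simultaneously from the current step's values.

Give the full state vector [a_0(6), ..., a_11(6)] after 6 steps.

Simulating step by step:
t=0: [25, 39, 6, 54, 4, 20, 13, 3, 55, 13, 35, 20]
t=1: [33, 27, 47, 33, 39, 28, 26, 39, 30, 23, 39, 23]
t=2: [27, 23, 33, 26, 31, 24, 22, 27, 22, 21, 32, 21]
t=3: [21, 18, 24, 19, 23, 18, 18, 19, 16, 16, 24, 16]
t=4: [15, 12, 16, 13, 16, 12, 12, 12, 10, 10, 16, 10]
t=5: [8, 5, 8, 6, 9, 5, 5, 5, 3, 3, 9, 3]
t=6: [19, 49, 19, 41, 10, 49, 49, 49, 57, 57, 10, 57]

Answer: [19, 49, 19, 41, 10, 49, 49, 49, 57, 57, 10, 57]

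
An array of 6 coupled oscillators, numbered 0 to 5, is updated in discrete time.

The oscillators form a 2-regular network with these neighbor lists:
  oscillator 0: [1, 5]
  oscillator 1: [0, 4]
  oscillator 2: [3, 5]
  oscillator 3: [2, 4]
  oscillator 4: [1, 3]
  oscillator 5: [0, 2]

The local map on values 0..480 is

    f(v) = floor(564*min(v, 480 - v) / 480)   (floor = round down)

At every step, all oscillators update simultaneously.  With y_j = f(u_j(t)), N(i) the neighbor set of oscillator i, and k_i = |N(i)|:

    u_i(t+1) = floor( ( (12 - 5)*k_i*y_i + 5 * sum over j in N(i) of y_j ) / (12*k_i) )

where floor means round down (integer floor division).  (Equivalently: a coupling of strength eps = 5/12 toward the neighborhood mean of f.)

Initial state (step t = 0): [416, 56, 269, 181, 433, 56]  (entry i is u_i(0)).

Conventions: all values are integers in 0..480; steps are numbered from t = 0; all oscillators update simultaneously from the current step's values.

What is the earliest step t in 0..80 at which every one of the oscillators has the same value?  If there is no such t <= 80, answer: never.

Simulating step by step:
t=0: [416, 56, 269, 181, 433, 56]  (not all equal)
t=1: [70, 65, 201, 186, 89, 105]  (not all equal)
t=2: [89, 83, 208, 198, 121, 138]  (not all equal)
t=3: [114, 107, 224, 215, 151, 167]  (not all equal)
t=4: [144, 137, 246, 238, 181, 196]  (not all equal)
t=5: [179, 172, 265, 264, 215, 226]  (not all equal)
t=6: [219, 214, 254, 252, 241, 250]  (not all equal)
t=7: [258, 258, 266, 269, 271, 266]  (not all equal)
t=8: [258, 256, 250, 247, 248, 252]  (not all equal)
t=9: [262, 264, 270, 272, 270, 266]  (not all equal)
t=10: [254, 252, 246, 244, 247, 251]  (not all equal)
t=11: [266, 267, 273, 275, 272, 269]  (not all equal)
t=12: [249, 248, 243, 241, 244, 247]  (not all equal)
t=13: [271, 272, 277, 278, 276, 273]  (not all equal)
t=14: [244, 243, 238, 237, 239, 242]  (not all equal)
t=15: [277, 278, 278, 278, 279, 278]  (not all equal)
t=16: [237, 237, 237, 236, 236, 237]  (not all equal)
t=17: [278, 277, 277, 277, 277, 278]  (not all equal)
t=18: [237, 237, 237, 238, 238, 237]  (not all equal)
t=19: [278, 278, 278, 278, 278, 278]  (all equal)

Answer: 19
Key observation: Synchronization is absorbing here: once all oscillators are equal they stay equal, and step 19 is the first all-equal step.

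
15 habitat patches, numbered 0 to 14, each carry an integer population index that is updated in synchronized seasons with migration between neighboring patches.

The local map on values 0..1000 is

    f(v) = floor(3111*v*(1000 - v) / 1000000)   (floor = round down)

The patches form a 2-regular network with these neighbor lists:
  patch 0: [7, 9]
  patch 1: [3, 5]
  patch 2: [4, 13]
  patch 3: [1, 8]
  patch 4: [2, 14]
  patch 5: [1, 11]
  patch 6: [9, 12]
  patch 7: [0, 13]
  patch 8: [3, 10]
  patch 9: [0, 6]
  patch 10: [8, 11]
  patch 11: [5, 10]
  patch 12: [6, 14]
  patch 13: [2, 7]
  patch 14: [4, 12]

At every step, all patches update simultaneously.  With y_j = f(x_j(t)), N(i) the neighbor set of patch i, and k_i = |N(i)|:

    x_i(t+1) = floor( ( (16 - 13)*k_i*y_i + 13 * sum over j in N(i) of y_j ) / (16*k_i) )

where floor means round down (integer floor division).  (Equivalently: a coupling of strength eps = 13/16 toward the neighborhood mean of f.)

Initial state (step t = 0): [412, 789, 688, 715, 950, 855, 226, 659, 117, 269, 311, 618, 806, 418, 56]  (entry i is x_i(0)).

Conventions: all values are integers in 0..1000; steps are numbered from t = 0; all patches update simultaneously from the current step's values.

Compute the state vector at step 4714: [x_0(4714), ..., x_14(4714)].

Simulating step by step:
t=0: [412, 789, 688, 715, 950, 855, 226, 659, 117, 269, 311, 618, 806, 418, 56]
t=1: [673, 510, 491, 459, 365, 580, 547, 744, 587, 641, 553, 564, 378, 696, 287]
t=2: [659, 766, 705, 766, 709, 768, 731, 656, 767, 724, 761, 763, 708, 679, 709]
t=3: [668, 555, 657, 556, 643, 558, 628, 691, 559, 648, 559, 559, 629, 675, 641]
t=4: [686, 767, 698, 767, 709, 767, 718, 681, 766, 707, 766, 766, 721, 682, 718]
t=5: [661, 555, 657, 555, 641, 555, 633, 672, 556, 648, 557, 556, 628, 666, 632]
t=6: [697, 768, 703, 767, 712, 767, 718, 692, 767, 709, 767, 767, 723, 692, 720]
t=7: [652, 554, 649, 554, 637, 554, 631, 660, 555, 642, 555, 555, 627, 657, 629]
t=8: [706, 768, 709, 768, 716, 768, 721, 702, 768, 714, 768, 768, 724, 702, 723]
t=9: [642, 554, 641, 554, 632, 554, 627, 647, 554, 635, 554, 554, 623, 646, 625]
t=10: [715, 768, 716, 768, 722, 768, 725, 712, 768, 721, 768, 768, 728, 712, 726]
t=11: [631, 554, 630, 554, 624, 554, 620, 635, 554, 626, 554, 554, 618, 634, 619]
t=12: [724, 768, 725, 768, 729, 768, 731, 722, 768, 728, 768, 768, 732, 722, 731]
t=13: [620, 554, 619, 554, 615, 554, 612, 622, 554, 616, 554, 554, 610, 622, 611]
t=14: [732, 768, 733, 768, 736, 768, 737, 731, 768, 735, 768, 768, 738, 731, 738]
t=15: [608, 554, 607, 554, 604, 554, 603, 610, 554, 606, 554, 554, 601, 609, 602]
t=16: [741, 768, 742, 768, 743, 768, 744, 740, 768, 742, 768, 768, 744, 740, 745]
t=17: [596, 554, 595, 554, 593, 554, 593, 597, 554, 594, 554, 554, 591, 596, 592]
t=18: [749, 768, 749, 768, 750, 768, 750, 748, 768, 749, 768, 768, 750, 748, 750]
t=19: [584, 554, 584, 554, 583, 554, 583, 585, 554, 583, 554, 554, 583, 585, 583]
t=20: [755, 768, 755, 768, 755, 768, 756, 755, 768, 755, 768, 768, 756, 755, 756]
t=21: [575, 554, 575, 554, 574, 554, 573, 575, 554, 574, 554, 554, 573, 575, 573]
t=22: [760, 768, 760, 768, 760, 768, 760, 760, 768, 760, 768, 768, 761, 760, 760]
t=23: [567, 554, 567, 554, 567, 554, 566, 567, 554, 567, 554, 554, 566, 567, 566]
t=24: [763, 768, 763, 768, 763, 768, 763, 763, 768, 763, 768, 768, 764, 763, 763]
t=25: [562, 554, 562, 554, 562, 554, 561, 562, 554, 562, 554, 554, 561, 562, 561]
t=26: [765, 768, 765, 768, 765, 768, 765, 765, 768, 765, 768, 768, 766, 765, 765]
t=27: [559, 554, 559, 554, 559, 554, 558, 559, 554, 559, 554, 554, 558, 559, 558]
t=28: [766, 768, 766, 768, 766, 768, 766, 766, 768, 766, 768, 768, 767, 766, 766]
t=29: [557, 554, 557, 554, 557, 554, 556, 557, 554, 557, 554, 554, 556, 557, 556]
t=30: [767, 768, 767, 768, 767, 768, 767, 767, 768, 767, 768, 768, 767, 767, 767]
t=31: [555, 554, 555, 554, 555, 554, 555, 555, 554, 555, 554, 554, 555, 555, 555]
t=32: [768, 768, 768, 768, 768, 768, 768, 768, 768, 768, 768, 768, 768, 768, 768]
t=33: [554, 554, 554, 554, 554, 554, 554, 554, 554, 554, 554, 554, 554, 554, 554]
t=34: [768, 768, 768, 768, 768, 768, 768, 768, 768, 768, 768, 768, 768, 768, 768]

Answer: [768, 768, 768, 768, 768, 768, 768, 768, 768, 768, 768, 768, 768, 768, 768]
Key observation: The state at step 32, [768, 768, 768, 768, 768, 768, 768, 768, 768, 768, 768, 768, 768, 768, 768], reappears at step 34: the system is in a cycle of period 2 from step 32 on.  Therefore the state at step 4714 equals the state at step 32 + ((4714 - 32) mod 2) = 32, which is [768, 768, 768, 768, 768, 768, 768, 768, 768, 768, 768, 768, 768, 768, 768].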